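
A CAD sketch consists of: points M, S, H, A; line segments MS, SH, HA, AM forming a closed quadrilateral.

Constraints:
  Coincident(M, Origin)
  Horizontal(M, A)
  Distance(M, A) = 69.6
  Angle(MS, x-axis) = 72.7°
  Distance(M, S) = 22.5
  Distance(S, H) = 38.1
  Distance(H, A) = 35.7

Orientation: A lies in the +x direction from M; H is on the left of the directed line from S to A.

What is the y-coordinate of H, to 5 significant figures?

25.467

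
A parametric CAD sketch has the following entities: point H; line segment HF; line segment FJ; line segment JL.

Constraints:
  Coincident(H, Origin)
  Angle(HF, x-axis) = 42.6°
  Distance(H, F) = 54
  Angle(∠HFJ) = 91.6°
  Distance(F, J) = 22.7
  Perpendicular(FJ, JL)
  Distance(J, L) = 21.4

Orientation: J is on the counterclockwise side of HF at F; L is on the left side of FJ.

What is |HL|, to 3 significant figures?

40.6

H is at the origin; HF runs at 42.6° with length 54.0, so F = 54.0·(cos 42.6°, sin 42.6°) = (39.7, 36.6). ∠HFJ = 91.6°, so FJ runs at 42.6° + (180° − 91.6°) = 131° from the x-axis; with |FJ| = 22.7, J = F + 22.7·(cos 131°, sin 131°) = (24.9, 53.7). FJ ⟂ JL; with |JL| = 21.4 on the left of FJ, L = J + 21.4·(-0.755, -0.656) = (8.71, 39.6). Then |HL| = |L − H| = 40.6.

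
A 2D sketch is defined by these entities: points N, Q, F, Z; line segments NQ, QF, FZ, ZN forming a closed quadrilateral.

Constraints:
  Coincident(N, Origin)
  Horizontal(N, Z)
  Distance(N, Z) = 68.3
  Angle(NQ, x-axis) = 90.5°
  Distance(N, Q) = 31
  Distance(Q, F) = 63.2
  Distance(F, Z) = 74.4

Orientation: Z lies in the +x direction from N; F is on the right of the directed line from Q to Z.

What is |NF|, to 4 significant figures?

32.21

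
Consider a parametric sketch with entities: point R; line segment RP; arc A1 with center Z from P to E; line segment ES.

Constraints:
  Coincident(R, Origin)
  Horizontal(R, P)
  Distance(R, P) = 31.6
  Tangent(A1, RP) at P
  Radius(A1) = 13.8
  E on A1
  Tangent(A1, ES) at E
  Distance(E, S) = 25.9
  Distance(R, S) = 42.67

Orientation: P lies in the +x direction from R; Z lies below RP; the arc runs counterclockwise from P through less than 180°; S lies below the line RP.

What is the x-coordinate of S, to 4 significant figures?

16.88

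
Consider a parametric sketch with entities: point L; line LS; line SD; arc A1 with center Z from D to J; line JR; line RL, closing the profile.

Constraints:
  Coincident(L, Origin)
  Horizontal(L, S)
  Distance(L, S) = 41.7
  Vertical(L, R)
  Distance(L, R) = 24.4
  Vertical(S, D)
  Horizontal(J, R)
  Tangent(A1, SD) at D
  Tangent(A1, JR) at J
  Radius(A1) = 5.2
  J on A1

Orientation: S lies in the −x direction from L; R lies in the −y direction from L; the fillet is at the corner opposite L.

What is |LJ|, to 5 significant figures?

43.905

The virtual corner opposite L is at (-41.700, -24.400). Since A1 is tangent to SD there, ZD ⟂ SD and A1 meets JR tangentially, so ZJ is at right angles to JR, with radius 5.2, so the center Z sits 5.2 in from both sides at Z = (-36.500, -19.200). That places the tangent points at D = (-41.700, -19.200) on SD and J = (-36.500, -24.400) on JR. Then |LJ| = |J − L| = 43.905.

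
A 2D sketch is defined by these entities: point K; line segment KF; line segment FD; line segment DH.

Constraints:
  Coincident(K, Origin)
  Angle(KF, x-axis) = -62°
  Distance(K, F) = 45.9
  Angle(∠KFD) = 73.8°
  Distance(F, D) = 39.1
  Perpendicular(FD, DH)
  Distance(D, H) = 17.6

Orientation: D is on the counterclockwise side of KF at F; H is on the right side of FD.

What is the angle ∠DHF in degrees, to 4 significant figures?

65.77°

K is at the origin; KF runs at -62.0° with length 45.9, so F = 45.9·(cos -62.0°, sin -62.0°) = (21.55, -40.53). ∠KFD = 73.8°, so FD runs at -62.0° + (180° − 73.8°) = 44.20° from the x-axis; with |FD| = 39.1, D = F + 39.1·(cos 44.20°, sin 44.20°) = (49.58, -13.27). FD ⟂ DH; with |DH| = 17.6 on the right of FD, H = D + 17.6·(0.6972, -0.7169) = (61.85, -25.89). Then cos ∠DHF = HD·HF / (|HD||HF|), giving 65.77°.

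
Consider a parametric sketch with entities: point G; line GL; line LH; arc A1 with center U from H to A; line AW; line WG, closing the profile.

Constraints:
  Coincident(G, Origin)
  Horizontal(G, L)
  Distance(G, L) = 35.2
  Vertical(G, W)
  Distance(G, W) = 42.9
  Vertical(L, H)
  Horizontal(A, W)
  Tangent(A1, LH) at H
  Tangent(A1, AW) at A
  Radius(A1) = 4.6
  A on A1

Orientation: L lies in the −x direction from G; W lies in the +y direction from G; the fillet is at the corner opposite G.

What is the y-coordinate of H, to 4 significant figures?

38.30

The virtual corner opposite G is at (-35.20, 42.90). A1 meets LH tangentially, so UH is at right angles to LH and A1 meets AW tangentially, so UA is at right angles to AW, with radius 4.6, so the center U sits 4.6 in from both sides at U = (-30.60, 38.30). That places the tangent points at H = (-35.20, 38.30) on LH and A = (-30.60, 42.90) on AW. So H.y = 38.30.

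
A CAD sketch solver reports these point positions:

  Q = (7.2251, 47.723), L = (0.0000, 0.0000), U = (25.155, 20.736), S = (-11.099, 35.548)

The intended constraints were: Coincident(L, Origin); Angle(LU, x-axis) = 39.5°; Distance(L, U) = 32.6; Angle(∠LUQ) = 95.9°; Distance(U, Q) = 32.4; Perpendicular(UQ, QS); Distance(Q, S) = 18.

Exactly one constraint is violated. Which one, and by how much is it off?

Distance(Q, S) = 18 — off by 4.00.

L = (0.00, 0.00) ✓; LU at 39.50° ✓; |LU| = 32.60 ✓; ∠LUQ = 95.90° ✓; |UQ| = 32.40 ✓; ∠(UQ, QS) = 90.00° ✓; |QS| = 22.00 ✗.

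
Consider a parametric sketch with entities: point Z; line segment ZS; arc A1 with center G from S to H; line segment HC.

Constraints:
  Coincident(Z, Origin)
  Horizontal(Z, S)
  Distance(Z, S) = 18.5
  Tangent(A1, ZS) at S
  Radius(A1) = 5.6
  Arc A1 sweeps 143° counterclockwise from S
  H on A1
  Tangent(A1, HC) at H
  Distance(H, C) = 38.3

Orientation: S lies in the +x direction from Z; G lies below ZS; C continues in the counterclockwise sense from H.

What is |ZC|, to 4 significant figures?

56.45

Z is at the origin; Z and S share the same y with |ZS| = 18.5 and S on the +x side, so S = (18.50, 0.000). Since A1 is tangent to ZS there, GS ⟂ ZS, so G = S + (0, -5.6) = (18.50, -5.600). On A1, S sits at bearing 90° from G; a 143° counterclockwise sweep puts H at bearing 233°, so H = G + 5.6·(cos 233°, sin 233°) = (15.13, -10.07). Tangency of A1 to HC means the radius GH is perpendicular to HC, so HC runs along (−sin 233°, cos 233°); with |HC| = 38.3, C = (45.72, -33.12). Then |ZC| = |C − Z| = 56.45.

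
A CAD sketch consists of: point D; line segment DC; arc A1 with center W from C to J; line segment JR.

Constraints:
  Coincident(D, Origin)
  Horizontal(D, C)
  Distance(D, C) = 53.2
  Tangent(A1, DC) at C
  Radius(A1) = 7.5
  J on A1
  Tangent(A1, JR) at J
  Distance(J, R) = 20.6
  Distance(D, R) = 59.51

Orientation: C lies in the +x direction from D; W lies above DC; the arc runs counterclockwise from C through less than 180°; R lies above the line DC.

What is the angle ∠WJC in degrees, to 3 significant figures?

33.1°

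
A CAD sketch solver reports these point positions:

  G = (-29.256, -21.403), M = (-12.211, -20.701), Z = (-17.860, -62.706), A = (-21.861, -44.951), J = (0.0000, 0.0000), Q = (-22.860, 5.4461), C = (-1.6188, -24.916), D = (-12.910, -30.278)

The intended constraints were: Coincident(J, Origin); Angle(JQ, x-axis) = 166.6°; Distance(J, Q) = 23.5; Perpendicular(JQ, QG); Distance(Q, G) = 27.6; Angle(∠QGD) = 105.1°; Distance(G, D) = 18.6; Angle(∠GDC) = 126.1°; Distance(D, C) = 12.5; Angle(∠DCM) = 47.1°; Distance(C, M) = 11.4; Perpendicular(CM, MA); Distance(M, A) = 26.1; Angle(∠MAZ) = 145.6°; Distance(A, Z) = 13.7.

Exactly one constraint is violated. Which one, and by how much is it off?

Distance(A, Z) = 13.7 — off by 4.50.

J = (0.00, 0.00) ✓; JQ at 166.6° ✓; |JQ| = 23.50 ✓; ∠(JQ, QG) = 90.00° ✓; |QG| = 27.60 ✓; ∠QGD = 105.1° ✓; |GD| = 18.60 ✓; ∠GDC = 126.1° ✓; |DC| = 12.50 ✓; ∠DCM = 47.10° ✓; |CM| = 11.40 ✓; ∠(CM, MA) = 90.00° ✓; |MA| = 26.10 ✓; ∠MAZ = 145.6° ✓; |AZ| = 18.20 ✗.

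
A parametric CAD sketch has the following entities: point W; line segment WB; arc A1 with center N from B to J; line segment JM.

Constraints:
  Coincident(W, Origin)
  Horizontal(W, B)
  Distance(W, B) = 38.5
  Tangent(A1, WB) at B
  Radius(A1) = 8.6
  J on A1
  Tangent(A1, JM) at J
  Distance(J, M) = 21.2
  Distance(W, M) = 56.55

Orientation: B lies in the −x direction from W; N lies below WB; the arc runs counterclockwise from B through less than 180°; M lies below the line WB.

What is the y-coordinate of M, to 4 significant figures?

-29.22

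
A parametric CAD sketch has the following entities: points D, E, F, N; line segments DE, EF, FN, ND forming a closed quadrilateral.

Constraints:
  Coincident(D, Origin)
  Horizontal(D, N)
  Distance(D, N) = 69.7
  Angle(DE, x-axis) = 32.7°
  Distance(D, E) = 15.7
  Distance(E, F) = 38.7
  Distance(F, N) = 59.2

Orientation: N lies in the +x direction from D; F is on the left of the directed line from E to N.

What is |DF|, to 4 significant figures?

52.65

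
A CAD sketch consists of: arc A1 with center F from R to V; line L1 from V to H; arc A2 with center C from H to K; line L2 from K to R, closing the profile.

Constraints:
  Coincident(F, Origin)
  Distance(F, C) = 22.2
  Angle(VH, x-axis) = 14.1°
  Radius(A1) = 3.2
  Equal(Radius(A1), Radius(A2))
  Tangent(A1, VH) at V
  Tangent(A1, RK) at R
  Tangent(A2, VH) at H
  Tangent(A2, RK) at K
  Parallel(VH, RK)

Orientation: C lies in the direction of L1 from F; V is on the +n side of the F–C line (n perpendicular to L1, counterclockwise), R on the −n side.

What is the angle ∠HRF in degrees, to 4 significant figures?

73.92°

The slot axis is L1's direction at 14.1°, so u = (cos 14.1°, sin 14.1°) = (0.9699, 0.2436) and n = (−sin 14.1°, cos 14.1°) = (-0.2436, 0.9699). F is at the origin and C lies 22.2 along u from F, so C = 22.2·u = (21.53, 5.408). Tangency of A1 to both parallel lines with radius 3.2 puts V and R at F ± 3.2·n: V = (-0.7796, 3.104), R = (0.7796, -3.104). Equal radii place H and K the same way about C: H = C + 3.2·n = (20.75, 8.512), K = C − 3.2·n = (22.31, 2.305). Then cos ∠HRF = RH·RF / (|RH||RF|), giving 73.92°.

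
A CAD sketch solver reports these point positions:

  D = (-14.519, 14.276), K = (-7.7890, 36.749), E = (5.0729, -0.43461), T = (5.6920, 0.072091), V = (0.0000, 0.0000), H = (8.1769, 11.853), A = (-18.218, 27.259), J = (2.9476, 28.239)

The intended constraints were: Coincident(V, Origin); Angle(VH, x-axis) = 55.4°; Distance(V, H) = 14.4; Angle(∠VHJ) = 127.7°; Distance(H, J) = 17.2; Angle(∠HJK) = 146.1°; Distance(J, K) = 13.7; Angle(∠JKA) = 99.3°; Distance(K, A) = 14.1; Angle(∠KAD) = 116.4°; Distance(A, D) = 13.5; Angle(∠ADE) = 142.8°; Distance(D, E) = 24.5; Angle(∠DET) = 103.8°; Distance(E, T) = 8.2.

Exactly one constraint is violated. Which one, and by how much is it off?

Distance(E, T) = 8.2 — off by 7.40.

V = (0.00, 0.00) ✓; VH at 55.40° ✓; |VH| = 14.40 ✓; ∠VHJ = 127.7° ✓; |HJ| = 17.20 ✓; ∠HJK = 146.1° ✓; |JK| = 13.70 ✓; ∠JKA = 99.30° ✓; |KA| = 14.10 ✓; ∠KAD = 116.4° ✓; |AD| = 13.50 ✓; ∠ADE = 142.8° ✓; |DE| = 24.50 ✓; ∠DET = 103.8° ✓; |ET| = 0.8000 ✗.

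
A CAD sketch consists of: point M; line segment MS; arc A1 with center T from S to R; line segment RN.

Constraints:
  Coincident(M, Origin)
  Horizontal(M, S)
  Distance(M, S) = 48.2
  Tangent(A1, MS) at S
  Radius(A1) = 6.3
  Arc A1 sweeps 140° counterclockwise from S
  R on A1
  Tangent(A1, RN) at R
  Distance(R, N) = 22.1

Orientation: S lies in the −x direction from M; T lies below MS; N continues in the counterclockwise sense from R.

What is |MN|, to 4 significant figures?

43.46

On A1, S sits at bearing 90° from T; a 140° counterclockwise sweep puts R at bearing 230°, so R = T + 6.3·(cos 230°, sin 230°) = (-52.25, -11.13). Since A1 is tangent to RN there, TR ⟂ RN, so RN runs along (−sin 230°, cos 230°); with |RN| = 22.1, N = (-35.32, -25.33). Then |MN| = |N − M| = 43.46.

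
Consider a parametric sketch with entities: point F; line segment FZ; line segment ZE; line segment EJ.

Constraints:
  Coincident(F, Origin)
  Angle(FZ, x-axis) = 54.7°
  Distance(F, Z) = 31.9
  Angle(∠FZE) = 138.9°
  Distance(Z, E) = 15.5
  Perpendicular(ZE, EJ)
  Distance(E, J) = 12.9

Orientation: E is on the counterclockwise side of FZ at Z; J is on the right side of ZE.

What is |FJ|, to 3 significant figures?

52.1

F is at the origin; FZ runs at 54.7° with length 31.9, so Z = 31.9·(cos 54.7°, sin 54.7°) = (18.4, 26.0). ∠FZE = 138.9°, so ZE runs at 54.7° + (180° − 138.9°) = 95.8° from the x-axis; with |ZE| = 15.5, E = Z + 15.5·(cos 95.8°, sin 95.8°) = (16.9, 41.5). ZE ⟂ EJ; with |EJ| = 12.9 on the right of ZE, J = E + 12.9·(0.995, 0.101) = (29.7, 42.8). Then |FJ| = |J − F| = 52.1.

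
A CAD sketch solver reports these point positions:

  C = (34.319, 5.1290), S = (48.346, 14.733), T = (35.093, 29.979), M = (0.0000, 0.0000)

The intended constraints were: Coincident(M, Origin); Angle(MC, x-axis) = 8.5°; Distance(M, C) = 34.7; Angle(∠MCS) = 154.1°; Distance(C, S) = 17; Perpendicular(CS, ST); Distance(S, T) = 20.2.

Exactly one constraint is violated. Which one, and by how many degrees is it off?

Perpendicular(CS, ST) — off by 6.60°.

M = (0.00, 0.00) ✓; MC at 8.500° ✓; |MC| = 34.70 ✓; ∠MCS = 154.1° ✓; |CS| = 17.00 ✓; ∠(CS, ST) = 96.60° ✗; |ST| = 20.20 ✓.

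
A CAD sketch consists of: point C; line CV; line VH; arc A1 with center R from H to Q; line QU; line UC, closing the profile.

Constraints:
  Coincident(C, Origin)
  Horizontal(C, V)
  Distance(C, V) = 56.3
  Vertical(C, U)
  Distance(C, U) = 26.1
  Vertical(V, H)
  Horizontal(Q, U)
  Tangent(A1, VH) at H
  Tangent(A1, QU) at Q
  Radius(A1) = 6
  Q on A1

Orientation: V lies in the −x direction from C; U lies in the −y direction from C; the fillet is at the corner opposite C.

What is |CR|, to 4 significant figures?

54.17

CU is vertical with |CU| = 26.1 and U on the −y side, so U = (0.000, -26.10). The virtual corner opposite C is at (-56.30, -26.10). A1 meets VH tangentially, so RH is at right angles to VH and tangency of A1 to QU means the radius RQ is perpendicular to QU, with radius 6.0, so the center R sits 6.0 in from both sides at R = (-50.30, -20.10). Then |CR| = |R − C| = 54.17.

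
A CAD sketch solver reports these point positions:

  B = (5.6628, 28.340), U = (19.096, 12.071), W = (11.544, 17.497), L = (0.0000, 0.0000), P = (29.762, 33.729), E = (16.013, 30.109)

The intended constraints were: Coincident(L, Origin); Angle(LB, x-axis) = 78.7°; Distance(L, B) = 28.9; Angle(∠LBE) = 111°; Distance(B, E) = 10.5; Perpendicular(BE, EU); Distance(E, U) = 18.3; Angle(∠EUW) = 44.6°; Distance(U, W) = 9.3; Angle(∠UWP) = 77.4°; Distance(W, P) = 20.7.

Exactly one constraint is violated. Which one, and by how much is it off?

Distance(W, P) = 20.7 — off by 3.70.

L = (0.00, 0.00) ✓; LB at 78.70° ✓; |LB| = 28.90 ✓; ∠LBE = 111.0° ✓; |BE| = 10.50 ✓; ∠(BE, EU) = 90.00° ✓; |EU| = 18.30 ✓; ∠EUW = 44.60° ✓; |UW| = 9.299 ✓; ∠UWP = 77.40° ✓; |WP| = 24.40 ✗.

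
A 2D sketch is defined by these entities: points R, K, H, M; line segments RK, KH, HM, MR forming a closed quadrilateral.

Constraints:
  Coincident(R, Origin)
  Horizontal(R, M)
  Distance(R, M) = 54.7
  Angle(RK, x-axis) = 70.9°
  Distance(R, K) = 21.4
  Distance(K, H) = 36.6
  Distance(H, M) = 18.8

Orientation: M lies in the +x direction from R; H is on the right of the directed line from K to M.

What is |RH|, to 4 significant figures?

36.08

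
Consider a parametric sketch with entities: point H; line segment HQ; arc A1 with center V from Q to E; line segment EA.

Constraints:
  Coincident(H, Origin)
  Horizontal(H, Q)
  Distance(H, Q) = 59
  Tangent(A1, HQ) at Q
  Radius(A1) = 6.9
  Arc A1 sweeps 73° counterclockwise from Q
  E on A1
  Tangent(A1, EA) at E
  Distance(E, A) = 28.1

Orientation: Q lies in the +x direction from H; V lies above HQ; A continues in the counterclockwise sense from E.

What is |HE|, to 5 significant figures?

65.780

H is at the origin; H and Q share the same y with |HQ| = 59.0 and Q on the +x side, so Q = (59.000, 0.0000). Tangency of A1 to HQ means the radius VQ is perpendicular to HQ, so V = Q + (0, 6.9) = (59.000, 6.9000). On A1, Q sits at bearing -90° from V; a 73° counterclockwise sweep puts E at bearing -17°, so E = V + 6.9·(cos -17°, sin -17°) = (65.599, 4.8826). Then |HE| = |E − H| = 65.780.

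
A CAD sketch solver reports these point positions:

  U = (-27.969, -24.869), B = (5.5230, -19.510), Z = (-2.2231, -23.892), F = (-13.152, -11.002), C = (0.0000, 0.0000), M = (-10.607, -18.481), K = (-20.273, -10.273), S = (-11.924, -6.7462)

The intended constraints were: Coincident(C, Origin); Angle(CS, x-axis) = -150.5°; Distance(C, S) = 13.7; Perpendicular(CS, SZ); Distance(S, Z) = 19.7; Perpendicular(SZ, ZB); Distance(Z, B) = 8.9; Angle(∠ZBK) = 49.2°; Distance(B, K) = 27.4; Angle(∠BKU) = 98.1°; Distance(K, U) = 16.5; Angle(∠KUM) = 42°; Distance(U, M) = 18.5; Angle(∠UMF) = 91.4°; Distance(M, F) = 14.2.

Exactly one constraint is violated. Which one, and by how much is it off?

Distance(M, F) = 14.2 — off by 6.30.

C = (0.00, 0.00) ✓; CS at -150.5° ✓; |CS| = 13.70 ✓; ∠(CS, SZ) = 90.00° ✓; |SZ| = 19.70 ✓; ∠(SZ, ZB) = 90.00° ✓; |ZB| = 8.900 ✓; ∠ZBK = 49.20° ✓; |BK| = 27.40 ✓; ∠BKU = 98.10° ✓; |KU| = 16.50 ✓; ∠KUM = 42.00° ✓; |UM| = 18.50 ✓; ∠UMF = 91.41° ✓; |MF| = 7.900 ✗.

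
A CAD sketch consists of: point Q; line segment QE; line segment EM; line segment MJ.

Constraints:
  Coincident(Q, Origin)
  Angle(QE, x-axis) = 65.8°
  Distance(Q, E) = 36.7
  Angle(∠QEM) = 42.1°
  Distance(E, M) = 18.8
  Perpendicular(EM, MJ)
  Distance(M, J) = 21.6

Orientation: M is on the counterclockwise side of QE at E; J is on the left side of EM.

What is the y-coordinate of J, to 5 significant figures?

6.1399

Q is at the origin; QE runs at 65.8° with length 36.7, so E = 36.7·(cos 65.8°, sin 65.8°) = (15.044, 33.475). ∠QEM = 42.1°, so EM runs at 65.8° + (180° − 42.1°) = 203.70° from the x-axis; with |EM| = 18.8, M = E + 18.8·(cos 203.70°, sin 203.70°) = (-2.1703, 25.918). EM ⟂ MJ; with |MJ| = 21.6 on the left of EM, J = M + 21.6·(0.40195, -0.91566) = (6.5118, 6.1399). So J.y = 6.1399.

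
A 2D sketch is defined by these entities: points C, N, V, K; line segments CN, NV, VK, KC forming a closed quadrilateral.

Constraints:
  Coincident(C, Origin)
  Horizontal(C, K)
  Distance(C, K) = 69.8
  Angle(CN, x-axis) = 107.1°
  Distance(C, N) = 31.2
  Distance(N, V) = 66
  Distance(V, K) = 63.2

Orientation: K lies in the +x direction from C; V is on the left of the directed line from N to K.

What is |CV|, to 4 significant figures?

77.74

C is at the origin; C and K share the same y with |CK| = 69.8 and K in +x, so K = (69.8, 0). CN runs at 107.1° with |CN| = 31.2, so N = (-9.174, 29.82). V is determined by |NV| = 66.0 and |VK| = 63.2 together: it lies at the intersection of circle(N, 66.0) and circle(K, 63.2). With |NK| = 84.42, the foot of the radical line on NK is 44.35 from N and the perpendicular offset is √(66.0² − 44.35²) = 48.88. Taking the left-of-NK solution: V = (49.58, 59.88).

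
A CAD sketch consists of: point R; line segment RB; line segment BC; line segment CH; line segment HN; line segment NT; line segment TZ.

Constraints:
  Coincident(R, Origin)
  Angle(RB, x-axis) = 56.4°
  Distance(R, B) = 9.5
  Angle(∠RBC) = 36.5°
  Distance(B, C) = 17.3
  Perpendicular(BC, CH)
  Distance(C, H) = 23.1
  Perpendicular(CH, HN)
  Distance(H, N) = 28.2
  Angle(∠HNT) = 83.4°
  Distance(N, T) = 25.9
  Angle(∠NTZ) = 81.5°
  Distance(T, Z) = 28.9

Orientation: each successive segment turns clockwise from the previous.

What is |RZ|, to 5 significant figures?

12.365

R is at the origin; RB runs at 56.4° with length 9.5, so B = (5.2572, 7.9128). ∠RBC = 36.5° gives BC at -87.100° from the x-axis; with |BC| = 17.3, C = (6.1325, -9.3651). The perpendicularity gives CH at right angles to BC, so CH runs at -177.10°; with |CH| = 23.1, H = (-16.938, -10.534). The perpendicularity gives HN at right angles to CH, so HN runs at 92.900°; with |HN| = 28.2, N = (-18.365, 17.630). ∠HNT = 83.4° gives NT at -3.7000° from the x-axis; with |NT| = 25.9, T = (7.4814, 15.959). ∠NTZ = 81.5° gives TZ at -102.20° from the x-axis; with |TZ| = 28.9, Z = (1.3741, -12.289). Then |RZ| = |Z − R| = 12.365.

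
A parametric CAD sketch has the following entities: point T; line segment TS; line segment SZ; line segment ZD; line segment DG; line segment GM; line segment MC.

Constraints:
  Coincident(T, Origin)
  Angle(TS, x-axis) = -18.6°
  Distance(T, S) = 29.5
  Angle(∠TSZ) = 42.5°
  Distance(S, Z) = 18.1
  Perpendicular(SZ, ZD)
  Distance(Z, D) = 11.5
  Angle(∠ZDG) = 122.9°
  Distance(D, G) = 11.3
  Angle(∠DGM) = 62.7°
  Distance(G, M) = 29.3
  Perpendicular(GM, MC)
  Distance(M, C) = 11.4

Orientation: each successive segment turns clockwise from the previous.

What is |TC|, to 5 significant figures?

32.895

T is at the origin; TS runs at -18.6° with length 29.5, so S = (27.959, -9.4093). ∠TSZ = 42.5° gives SZ at -156.10° from the x-axis; with |SZ| = 18.1, Z = (11.411, -16.742). The perpendicularity gives ZD at right angles to SZ, so ZD runs at 113.90°; with |ZD| = 11.5, D = (6.7520, -6.2284). ∠ZDG = 122.9° gives DG at 56.800° from the x-axis; with |DG| = 11.3, G = (12.940, 3.2270). ∠DGM = 62.7° gives GM at -60.500° from the x-axis; with |GM| = 29.3, M = (27.368, -22.274). GM ⟂ MC, so MC runs at -150.50°; with |MC| = 11.4, C = (17.445, -27.888). Then |TC| = |C − T| = 32.895.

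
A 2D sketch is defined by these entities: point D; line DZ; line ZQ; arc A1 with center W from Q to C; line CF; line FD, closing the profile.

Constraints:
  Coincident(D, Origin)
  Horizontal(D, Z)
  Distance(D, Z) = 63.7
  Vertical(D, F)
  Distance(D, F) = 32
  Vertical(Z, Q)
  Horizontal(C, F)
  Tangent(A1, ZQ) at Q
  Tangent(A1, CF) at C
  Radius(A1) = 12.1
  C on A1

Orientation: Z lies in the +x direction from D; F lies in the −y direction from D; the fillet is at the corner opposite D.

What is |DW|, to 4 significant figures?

55.30

D and F share the same x with |DF| = 32.0 and F on the −y side, so F = (0.000, -32.00). The virtual corner opposite D is at (63.70, -32.00). The tangent condition forces WQ to be normal to ZQ and tangency of A1 to CF means the radius WC is perpendicular to CF, with radius 12.1, so the center W sits 12.1 in from both sides at W = (51.60, -19.90). Then |DW| = |W − D| = 55.30.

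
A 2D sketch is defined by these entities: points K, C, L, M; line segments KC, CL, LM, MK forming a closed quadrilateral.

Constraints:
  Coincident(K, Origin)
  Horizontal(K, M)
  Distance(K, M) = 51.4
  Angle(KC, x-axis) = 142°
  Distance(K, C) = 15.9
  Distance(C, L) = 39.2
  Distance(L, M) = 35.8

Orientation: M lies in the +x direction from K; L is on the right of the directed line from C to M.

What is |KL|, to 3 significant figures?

23.3

Checks: |CL| = 39.20 ✓; |LM| = 35.80 ✓.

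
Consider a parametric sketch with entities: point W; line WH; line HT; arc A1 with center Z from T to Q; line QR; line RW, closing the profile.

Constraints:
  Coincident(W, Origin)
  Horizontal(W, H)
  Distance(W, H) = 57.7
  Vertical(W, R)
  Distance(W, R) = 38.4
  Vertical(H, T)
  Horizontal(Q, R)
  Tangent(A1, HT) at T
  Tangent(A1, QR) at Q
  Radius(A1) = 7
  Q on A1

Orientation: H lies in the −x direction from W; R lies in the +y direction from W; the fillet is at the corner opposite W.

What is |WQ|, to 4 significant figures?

63.60

W is at the origin; W and H share the same y with |WH| = 57.7 and H on the −x side, so H = (-57.70, 0.000). WR is vertical with |WR| = 38.4 and R on the +y side, so R = (0.000, 38.40). The virtual corner opposite W is at (-57.70, 38.40). The tangent condition forces ZT to be normal to HT and A1 meets QR tangentially, so ZQ is at right angles to QR, with radius 7.0, so the center Z sits 7.0 in from both sides at Z = (-50.70, 31.40). That places the tangent points at T = (-57.70, 31.40) on HT and Q = (-50.70, 38.40) on QR. Then |WQ| = |Q − W| = 63.60.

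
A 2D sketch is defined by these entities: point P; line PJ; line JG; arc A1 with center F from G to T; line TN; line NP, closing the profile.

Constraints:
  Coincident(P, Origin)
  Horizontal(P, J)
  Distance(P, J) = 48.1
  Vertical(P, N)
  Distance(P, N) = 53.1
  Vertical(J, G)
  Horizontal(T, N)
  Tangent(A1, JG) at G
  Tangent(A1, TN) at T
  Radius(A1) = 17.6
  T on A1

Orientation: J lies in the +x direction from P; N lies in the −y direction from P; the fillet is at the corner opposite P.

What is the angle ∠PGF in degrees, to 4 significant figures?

36.43°

P is at the origin; P and J share the same y with |PJ| = 48.1 and J on the +x side, so J = (48.10, 0.000). P and N share the same x with |PN| = 53.1 and N on the −y side, so N = (0.000, -53.10). The virtual corner opposite P is at (48.10, -53.10). The tangent condition forces FG to be normal to JG and since A1 is tangent to TN there, FT ⟂ TN, with radius 17.6, so the center F sits 17.6 in from both sides at F = (30.50, -35.50). That places the tangent points at G = (48.10, -35.50) on JG and T = (30.50, -53.10) on TN. Then cos ∠PGF = GP·GF / (|GP||GF|), giving 36.43°.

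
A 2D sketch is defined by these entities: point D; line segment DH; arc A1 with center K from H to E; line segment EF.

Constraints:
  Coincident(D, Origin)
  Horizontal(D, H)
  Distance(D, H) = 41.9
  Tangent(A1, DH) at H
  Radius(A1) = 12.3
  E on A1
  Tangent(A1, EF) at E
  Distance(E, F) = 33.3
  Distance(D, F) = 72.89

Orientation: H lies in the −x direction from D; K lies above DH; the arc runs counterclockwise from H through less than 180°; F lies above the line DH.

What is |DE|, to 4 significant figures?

39.86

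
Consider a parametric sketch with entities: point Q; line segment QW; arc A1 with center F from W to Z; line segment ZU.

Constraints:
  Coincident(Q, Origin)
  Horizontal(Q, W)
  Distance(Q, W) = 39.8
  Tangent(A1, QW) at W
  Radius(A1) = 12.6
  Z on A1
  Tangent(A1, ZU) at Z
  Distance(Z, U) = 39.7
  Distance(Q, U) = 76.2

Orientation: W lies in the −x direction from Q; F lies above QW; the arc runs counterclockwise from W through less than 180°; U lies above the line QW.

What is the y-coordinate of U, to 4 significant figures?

50.51

Checks: |FZ| = 12.60 ✓; ∠(FZ, ZU) = 90.00° ✓; |ZU| = 39.70 ✓; |QU| = 76.20 ✓.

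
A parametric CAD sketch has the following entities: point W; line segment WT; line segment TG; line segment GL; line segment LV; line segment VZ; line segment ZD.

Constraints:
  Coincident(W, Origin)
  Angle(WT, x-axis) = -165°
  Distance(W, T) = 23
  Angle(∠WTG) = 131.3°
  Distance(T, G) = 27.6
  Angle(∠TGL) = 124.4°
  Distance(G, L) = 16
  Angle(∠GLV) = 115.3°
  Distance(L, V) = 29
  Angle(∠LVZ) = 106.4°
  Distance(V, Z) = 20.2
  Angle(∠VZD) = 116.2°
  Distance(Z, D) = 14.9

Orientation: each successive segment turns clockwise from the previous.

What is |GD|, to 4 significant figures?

34.05

W is at the origin; WT runs at -165.0° with length 23.0, so T = (-22.22, -5.953). ∠WTG = 131.3° gives TG at 146.3° from the x-axis; with |TG| = 27.6, G = (-45.18, 9.361). ∠TGL = 124.4° gives GL at 90.70° from the x-axis; with |GL| = 16.0, L = (-45.37, 25.36). ∠GLV = 115.3° gives LV at 26.00° from the x-axis; with |LV| = 29.0, V = (-19.31, 38.07). ∠LVZ = 106.4° gives VZ at -47.60° from the x-axis; with |VZ| = 20.2, Z = (-5.688, 23.16). ∠VZD = 116.2° gives ZD at -111.4° from the x-axis; with |ZD| = 14.9, D = (-11.12, 9.283). Then |GD| = |D − G| = 34.05.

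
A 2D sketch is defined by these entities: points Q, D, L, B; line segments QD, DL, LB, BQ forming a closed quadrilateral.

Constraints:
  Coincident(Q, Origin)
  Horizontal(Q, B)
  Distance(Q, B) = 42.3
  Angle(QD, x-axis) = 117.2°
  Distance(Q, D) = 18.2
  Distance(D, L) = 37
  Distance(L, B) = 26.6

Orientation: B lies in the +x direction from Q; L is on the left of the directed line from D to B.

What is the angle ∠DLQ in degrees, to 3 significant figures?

28.8°

Q is at the origin; QB is horizontal with |QB| = 42.3 and B in +x, so B = (42.3, 0). QD runs at 117.2° with |QD| = 18.2, so D = (-8.32, 16.2). L is determined by |DL| = 37.0 and |LB| = 26.6 together: it lies at the intersection of circle(D, 37.0) and circle(B, 26.6). With |DB| = 53.1, the foot of the radical line on DB is 32.8 from D and the perpendicular offset is √(37.0² − 32.8²) = 17.1. Taking the left-of-DB solution: L = (28.1, 22.5).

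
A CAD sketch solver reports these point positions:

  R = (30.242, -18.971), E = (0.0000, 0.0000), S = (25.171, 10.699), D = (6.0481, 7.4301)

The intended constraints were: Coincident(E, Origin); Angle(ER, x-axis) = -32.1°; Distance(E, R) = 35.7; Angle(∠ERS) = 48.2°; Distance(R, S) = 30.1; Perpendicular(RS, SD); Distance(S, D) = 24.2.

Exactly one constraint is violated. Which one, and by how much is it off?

Distance(S, D) = 24.2 — off by 4.80.

E = (0.00, 0.00) ✓; ER at -32.10° ✓; |ER| = 35.70 ✓; ∠ERS = 48.20° ✓; |RS| = 30.10 ✓; ∠(RS, SD) = 90.00° ✓; |SD| = 19.40 ✗.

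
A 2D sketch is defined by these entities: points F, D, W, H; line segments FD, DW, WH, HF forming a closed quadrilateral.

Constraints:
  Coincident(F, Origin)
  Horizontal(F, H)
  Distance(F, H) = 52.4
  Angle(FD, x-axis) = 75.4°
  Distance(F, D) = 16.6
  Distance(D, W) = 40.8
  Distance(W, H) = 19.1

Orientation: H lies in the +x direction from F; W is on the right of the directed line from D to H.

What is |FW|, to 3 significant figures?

37.2

Checks: |DW| = 40.80 ✓; |WH| = 19.10 ✓.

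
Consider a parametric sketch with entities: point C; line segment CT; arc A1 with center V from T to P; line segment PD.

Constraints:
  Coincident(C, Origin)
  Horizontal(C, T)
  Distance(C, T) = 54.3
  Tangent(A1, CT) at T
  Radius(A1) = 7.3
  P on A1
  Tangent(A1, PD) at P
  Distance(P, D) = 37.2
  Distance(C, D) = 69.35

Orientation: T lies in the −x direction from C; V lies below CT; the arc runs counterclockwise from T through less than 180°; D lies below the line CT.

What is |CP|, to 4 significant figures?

62.05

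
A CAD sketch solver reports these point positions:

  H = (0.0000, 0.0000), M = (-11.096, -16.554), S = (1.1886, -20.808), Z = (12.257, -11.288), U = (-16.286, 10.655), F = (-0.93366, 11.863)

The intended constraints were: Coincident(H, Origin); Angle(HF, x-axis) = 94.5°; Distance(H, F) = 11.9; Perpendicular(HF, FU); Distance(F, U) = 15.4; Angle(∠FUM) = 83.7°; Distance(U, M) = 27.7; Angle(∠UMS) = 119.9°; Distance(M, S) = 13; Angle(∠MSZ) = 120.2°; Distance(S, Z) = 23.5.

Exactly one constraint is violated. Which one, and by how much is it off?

Distance(S, Z) = 23.5 — off by 8.90.

H = (0.00, 0.00) ✓; HF at 94.50° ✓; |HF| = 11.90 ✓; ∠(HF, FU) = 90.00° ✓; |FU| = 15.40 ✓; ∠FUM = 83.70° ✓; |UM| = 27.70 ✓; ∠UMS = 119.9° ✓; |MS| = 13.00 ✓; ∠MSZ = 120.2° ✓; |SZ| = 14.60 ✗.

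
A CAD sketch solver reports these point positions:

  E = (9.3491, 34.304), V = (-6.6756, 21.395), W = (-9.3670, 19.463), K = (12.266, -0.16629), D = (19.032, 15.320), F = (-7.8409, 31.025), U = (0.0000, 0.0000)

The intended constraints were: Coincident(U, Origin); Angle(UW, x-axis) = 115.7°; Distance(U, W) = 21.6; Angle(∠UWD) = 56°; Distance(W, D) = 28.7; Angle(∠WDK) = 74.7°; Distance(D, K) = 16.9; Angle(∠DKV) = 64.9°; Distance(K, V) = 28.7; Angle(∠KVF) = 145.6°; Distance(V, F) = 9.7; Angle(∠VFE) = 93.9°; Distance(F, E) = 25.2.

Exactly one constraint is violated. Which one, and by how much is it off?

Distance(F, E) = 25.2 — off by 7.70.

U = (0.00, 0.00) ✓; UW at 115.7° ✓; |UW| = 21.60 ✓; ∠UWD = 56.00° ✓; |WD| = 28.70 ✓; ∠WDK = 74.70° ✓; |DK| = 16.90 ✓; ∠DKV = 64.90° ✓; |KV| = 28.70 ✓; ∠KVF = 145.6° ✓; |VF| = 9.700 ✓; ∠VFE = 93.90° ✓; |FE| = 17.50 ✗.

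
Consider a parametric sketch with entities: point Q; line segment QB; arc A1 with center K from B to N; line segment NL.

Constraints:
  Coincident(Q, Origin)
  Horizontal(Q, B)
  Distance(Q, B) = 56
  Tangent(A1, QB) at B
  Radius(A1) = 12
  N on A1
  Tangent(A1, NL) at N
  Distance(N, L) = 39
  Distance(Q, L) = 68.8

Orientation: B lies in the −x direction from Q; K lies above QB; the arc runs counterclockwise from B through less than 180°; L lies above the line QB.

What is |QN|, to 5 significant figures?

45.753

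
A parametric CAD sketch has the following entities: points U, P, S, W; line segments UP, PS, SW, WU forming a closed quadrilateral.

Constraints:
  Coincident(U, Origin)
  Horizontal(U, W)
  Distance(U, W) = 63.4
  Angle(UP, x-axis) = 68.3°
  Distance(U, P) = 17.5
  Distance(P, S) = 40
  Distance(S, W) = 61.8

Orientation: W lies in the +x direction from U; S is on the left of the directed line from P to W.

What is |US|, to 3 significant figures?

57.3

Checks: |PS| = 40.00 ✓; |SW| = 61.80 ✓.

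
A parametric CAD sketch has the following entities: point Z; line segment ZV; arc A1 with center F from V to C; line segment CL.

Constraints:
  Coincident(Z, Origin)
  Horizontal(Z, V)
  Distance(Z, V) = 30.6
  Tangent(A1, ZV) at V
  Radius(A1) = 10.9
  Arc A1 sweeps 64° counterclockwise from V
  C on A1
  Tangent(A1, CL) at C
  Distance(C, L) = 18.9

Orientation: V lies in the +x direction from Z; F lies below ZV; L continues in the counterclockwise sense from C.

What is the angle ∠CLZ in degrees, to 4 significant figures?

54.44°

On A1, V sits at bearing 90° from F; a 64° counterclockwise sweep puts C at bearing 154°, so C = F + 10.9·(cos 154°, sin 154°) = (20.80, -6.122). A1 meets CL tangentially, so FC is at right angles to CL, so CL runs along (−sin 154°, cos 154°); with |CL| = 18.9, L = (12.52, -23.11). Then cos ∠CLZ = LC·LZ / (|LC||LZ|), giving 54.44°.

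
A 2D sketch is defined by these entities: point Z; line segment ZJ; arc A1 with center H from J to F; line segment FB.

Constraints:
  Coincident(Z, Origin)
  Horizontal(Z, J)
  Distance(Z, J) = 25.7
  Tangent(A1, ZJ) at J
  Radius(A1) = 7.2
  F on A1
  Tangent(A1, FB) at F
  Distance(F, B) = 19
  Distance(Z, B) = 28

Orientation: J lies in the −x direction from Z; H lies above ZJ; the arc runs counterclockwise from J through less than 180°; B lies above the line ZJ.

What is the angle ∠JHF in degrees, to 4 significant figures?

76.77°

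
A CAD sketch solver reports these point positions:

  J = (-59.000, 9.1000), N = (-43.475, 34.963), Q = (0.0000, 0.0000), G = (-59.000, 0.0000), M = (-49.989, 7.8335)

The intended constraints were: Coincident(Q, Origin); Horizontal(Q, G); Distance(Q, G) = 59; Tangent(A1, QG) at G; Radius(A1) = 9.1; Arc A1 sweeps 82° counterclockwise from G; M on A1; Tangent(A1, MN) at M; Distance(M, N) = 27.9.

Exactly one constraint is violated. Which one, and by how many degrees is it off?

Tangent(A1, MN) at M — off by 5.50°.

Q = (0.00, 0.00) ✓; Q.y = 0.00, G.y = 0.00 ✓; |QG| = 59.00 ✓; ∠(JG, GQ) = 90.00° ✓; |JG| = 9.100 ✓; bearing(J→M) − bearing(J→G) = 82.00° ✓; |JM| = 9.100 ✓; ∠(JM, MN) = 95.50° ✗; |MN| = 27.90 ✓.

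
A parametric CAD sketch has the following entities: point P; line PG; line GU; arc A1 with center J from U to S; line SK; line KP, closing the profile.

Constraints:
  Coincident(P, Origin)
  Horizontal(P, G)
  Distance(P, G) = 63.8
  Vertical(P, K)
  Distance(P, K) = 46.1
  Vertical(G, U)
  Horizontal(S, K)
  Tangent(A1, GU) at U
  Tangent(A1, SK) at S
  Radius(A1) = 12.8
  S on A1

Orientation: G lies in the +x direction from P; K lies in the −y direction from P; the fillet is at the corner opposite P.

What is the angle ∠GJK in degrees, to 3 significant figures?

125°

PK is vertical with |PK| = 46.1 and K on the −y side, so K = (0.00, -46.1). The virtual corner opposite P is at (63.8, -46.1). A1 meets GU tangentially, so JU is at right angles to GU and tangency of A1 to SK means the radius JS is perpendicular to SK, with radius 12.8, so the center J sits 12.8 in from both sides at J = (51.0, -33.3). Then cos ∠GJK = JG·JK / (|JG||JK|), giving 125°.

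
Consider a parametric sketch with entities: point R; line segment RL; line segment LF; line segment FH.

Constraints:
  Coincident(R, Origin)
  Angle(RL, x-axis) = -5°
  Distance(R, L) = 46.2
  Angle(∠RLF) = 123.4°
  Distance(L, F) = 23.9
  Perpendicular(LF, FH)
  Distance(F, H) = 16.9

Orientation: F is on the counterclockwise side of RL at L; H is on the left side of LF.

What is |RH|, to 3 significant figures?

53.9

R is at the origin; RL runs at -5.0° with length 46.2, so L = 46.2·(cos -5.0°, sin -5.0°) = (46.0, -4.03). ∠RLF = 123.4°, so LF runs at -5.0° + (180° − 123.4°) = 51.6° from the x-axis; with |LF| = 23.9, F = L + 23.9·(cos 51.6°, sin 51.6°) = (60.9, 14.7). LF is perpendicular to FH; with |FH| = 16.9 on the left of LF, H = F + 16.9·(-0.784, 0.621) = (47.6, 25.2). Then |RH| = |H − R| = 53.9.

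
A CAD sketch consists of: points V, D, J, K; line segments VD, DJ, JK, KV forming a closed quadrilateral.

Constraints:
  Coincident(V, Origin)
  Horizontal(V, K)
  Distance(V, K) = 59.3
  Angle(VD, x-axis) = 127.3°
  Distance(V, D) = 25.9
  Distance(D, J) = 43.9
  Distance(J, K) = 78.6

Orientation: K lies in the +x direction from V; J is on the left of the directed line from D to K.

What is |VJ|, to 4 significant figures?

58.76

V is at the origin; VK is horizontal with |VK| = 59.3 and K in +x, so K = (59.3, 0). VD runs at 127.3° with |VD| = 25.9, so D = (-15.70, 20.60). J is determined by |DJ| = 43.9 and |JK| = 78.6 together: it lies at the intersection of circle(D, 43.9) and circle(K, 78.6). With |DK| = 77.77, the foot of the radical line on DK is 11.56 from D and the perpendicular offset is √(43.9² − 11.56²) = 42.35. Taking the left-of-DK solution: J = (6.670, 58.38).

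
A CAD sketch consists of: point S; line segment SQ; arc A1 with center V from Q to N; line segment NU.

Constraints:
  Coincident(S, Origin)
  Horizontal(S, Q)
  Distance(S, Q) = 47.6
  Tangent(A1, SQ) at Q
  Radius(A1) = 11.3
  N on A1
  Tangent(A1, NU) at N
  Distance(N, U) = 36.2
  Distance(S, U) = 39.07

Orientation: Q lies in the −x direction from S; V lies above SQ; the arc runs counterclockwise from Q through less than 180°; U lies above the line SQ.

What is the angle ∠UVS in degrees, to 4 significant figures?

51.59°

Checks: |VN| = 11.30 ✓; ∠(VN, NU) = 90.00° ✓; |NU| = 36.20 ✓; |SU| = 39.07 ✓.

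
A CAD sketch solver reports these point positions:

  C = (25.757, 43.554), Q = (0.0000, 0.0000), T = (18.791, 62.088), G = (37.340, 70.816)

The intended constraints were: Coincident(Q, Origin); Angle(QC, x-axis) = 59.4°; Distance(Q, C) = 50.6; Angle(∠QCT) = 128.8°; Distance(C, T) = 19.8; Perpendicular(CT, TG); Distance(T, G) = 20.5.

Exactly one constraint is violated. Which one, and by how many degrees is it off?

Perpendicular(CT, TG) — off by 4.60°.

Q = (0.00, 0.00) ✓; QC at 59.40° ✓; |QC| = 50.60 ✓; ∠QCT = 128.8° ✓; |CT| = 19.80 ✓; ∠(CT, TG) = 85.40° ✗; |TG| = 20.50 ✓.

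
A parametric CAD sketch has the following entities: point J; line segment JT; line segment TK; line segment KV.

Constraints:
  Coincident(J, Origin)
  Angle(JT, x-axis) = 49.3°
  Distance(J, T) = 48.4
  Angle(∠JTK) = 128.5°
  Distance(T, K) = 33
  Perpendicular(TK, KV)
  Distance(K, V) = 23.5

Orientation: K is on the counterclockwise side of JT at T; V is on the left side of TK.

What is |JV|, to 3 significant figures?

64.7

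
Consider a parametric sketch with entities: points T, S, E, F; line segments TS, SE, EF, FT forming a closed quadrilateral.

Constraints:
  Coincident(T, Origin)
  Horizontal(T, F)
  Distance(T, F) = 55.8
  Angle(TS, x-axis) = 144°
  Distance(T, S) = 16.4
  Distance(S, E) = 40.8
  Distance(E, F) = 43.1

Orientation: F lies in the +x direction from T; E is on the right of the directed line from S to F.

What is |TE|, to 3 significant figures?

24.6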